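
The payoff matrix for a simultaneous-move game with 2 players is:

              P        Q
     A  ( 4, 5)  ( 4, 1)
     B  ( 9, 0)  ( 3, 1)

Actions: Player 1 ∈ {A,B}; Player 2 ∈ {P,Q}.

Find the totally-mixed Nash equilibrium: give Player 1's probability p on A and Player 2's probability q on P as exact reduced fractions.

(p,q) = (1/5, 1/6)

P1 indiff ⇒ q·4+(1-q)·4 = q·9+(1-q)·3 ⇒ q(-5) = (1-q)(-1) ⇒ q = 1/6
P2 indiff ⇒ p·5+(1-p)·0 = p·1+(1-p)·1 ⇒ p(4) = (1-p)(1) ⇒ p = 1/5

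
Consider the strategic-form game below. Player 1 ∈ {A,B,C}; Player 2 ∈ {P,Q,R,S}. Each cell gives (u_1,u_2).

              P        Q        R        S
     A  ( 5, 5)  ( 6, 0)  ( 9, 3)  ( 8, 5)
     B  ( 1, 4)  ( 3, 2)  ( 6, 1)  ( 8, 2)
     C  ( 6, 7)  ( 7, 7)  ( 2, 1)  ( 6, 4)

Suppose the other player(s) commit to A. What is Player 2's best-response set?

u_2(P vs A) = 5
u_2(Q vs A) = 0
u_2(R vs A) = 3
u_2(S vs A) = 5
max payoff 5 at {P,S}

P2 best: {P,S}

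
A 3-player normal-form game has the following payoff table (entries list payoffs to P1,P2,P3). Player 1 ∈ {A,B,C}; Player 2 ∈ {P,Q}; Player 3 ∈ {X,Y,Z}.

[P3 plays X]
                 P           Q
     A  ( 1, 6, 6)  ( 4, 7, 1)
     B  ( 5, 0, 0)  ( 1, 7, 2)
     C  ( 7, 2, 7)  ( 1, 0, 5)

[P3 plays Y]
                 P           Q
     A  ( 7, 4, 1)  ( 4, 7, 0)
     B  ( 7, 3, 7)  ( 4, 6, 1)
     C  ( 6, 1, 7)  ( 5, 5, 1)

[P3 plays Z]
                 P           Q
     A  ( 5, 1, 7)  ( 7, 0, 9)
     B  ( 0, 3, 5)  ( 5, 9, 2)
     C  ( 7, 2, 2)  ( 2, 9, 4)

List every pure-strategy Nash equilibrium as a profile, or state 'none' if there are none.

(A,P,X): not NE [P1→C gives 7>1; P2→Q gives 7>6; P3→Z gives 7>6]
(A,P,Y): not NE [P2→Q gives 7>4; P3→Z gives 7>1]
(A,P,Z): not NE [P1→C gives 7>5]
(A,Q,X): not NE [P3→Z gives 9>1]
(A,Q,Y): not NE [P1→C gives 5>4; P3→Z gives 9>0]
(A,Q,Z): not NE [P2→P gives 1>0]
(B,P,X): not NE [P1→C gives 7>5; P2→Q gives 7>0; P3→Y gives 7>0]
(B,P,Y): not NE [P2→Q gives 6>3]
(B,P,Z): not NE [P1→C gives 7>0; P2→Q gives 9>3; P3→Y gives 7>5]
(B,Q,X): not NE [P1→A gives 4>1]
(B,Q,Y): not NE [P1→C gives 5>4; P3→Z gives 2>1]
(B,Q,Z): not NE [P1→A gives 7>5]
(C,P,X): NE
(C,P,Y): not NE [P1→B gives 7>6; P2→Q gives 5>1]
(C,P,Z): not NE [P2→Q gives 9>2; P3→Y gives 7>2]
(C,Q,X): not NE [P1→A gives 4>1; P2→P gives 2>0]
(C,Q,Y): not NE [P3→X gives 5>1]
(C,Q,Z): not NE [P1→A gives 7>2; P3→X gives 5>4]

PSNE = {(C,P,X)}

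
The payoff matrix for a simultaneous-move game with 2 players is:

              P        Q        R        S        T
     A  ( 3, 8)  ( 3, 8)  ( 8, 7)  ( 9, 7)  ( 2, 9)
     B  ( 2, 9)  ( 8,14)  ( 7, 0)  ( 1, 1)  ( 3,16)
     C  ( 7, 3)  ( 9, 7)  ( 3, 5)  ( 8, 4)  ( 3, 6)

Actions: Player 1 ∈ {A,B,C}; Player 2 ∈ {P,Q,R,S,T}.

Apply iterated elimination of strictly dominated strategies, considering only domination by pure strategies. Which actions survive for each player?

Survivors P1:{B,C} P2:{Q,T}

P2 drop P (T beats it: A:9>8 B:16>9 C:6>3)
P2 drop R (Q beats it: A:8>7 B:14>0 C:7>5)
P2 drop S (Q beats it: A:8>7 B:14>1 C:7>4)
P1 drop A (B beats it: Q:8>3 T:3>2)
P1→{B,C} P2→{Q,T}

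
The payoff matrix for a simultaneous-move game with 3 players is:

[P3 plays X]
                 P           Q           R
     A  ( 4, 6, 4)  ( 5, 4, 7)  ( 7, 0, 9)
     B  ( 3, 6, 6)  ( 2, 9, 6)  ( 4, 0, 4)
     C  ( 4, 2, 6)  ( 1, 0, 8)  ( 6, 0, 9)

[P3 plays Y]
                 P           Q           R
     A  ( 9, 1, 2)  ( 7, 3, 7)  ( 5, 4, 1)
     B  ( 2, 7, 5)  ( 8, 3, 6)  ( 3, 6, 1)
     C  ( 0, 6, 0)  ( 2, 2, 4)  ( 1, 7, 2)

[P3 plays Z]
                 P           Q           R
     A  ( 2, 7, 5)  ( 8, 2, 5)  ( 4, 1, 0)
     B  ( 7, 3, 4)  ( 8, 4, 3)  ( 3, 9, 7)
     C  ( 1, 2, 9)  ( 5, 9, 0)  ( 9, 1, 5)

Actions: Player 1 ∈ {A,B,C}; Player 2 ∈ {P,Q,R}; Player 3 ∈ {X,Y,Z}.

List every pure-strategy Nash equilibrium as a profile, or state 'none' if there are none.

PSNE: ∅

(A,P,X): not NE [P3→Z gives 5>4]
(A,P,Y): not NE [P2→R gives 4>1; P3→Z gives 5>2]
(A,P,Z): not NE [P1→B gives 7>2]
(A,Q,X): not NE [P2→P gives 6>4]
(A,Q,Y): not NE [P1→B gives 8>7; P2→R gives 4>3]
(A,Q,Z): not NE [P2→P gives 7>2; P3→Y gives 7>5]
(A,R,X): not NE [P2→P gives 6>0]
(A,R,Y): not NE [P3→X gives 9>1]
(A,R,Z): not NE [P1→C gives 9>4; P2→P gives 7>1; P3→X gives 9>0]
(B,P,X): not NE [P1→C gives 4>3; P2→Q gives 9>6]
(B,P,Y): not NE [P1→A gives 9>2; P3→X gives 6>5]
(B,P,Z): not NE [P2→R gives 9>3; P3→X gives 6>4]
(B,Q,X): not NE [P1→A gives 5>2]
(B,Q,Y): not NE [P2→P gives 7>3]
(B,Q,Z): not NE [P2→R gives 9>4; P3→Y gives 6>3]
(B,R,X): not NE [P1→A gives 7>4; P2→Q gives 9>0; P3→Z gives 7>4]
(B,R,Y): not NE [P1→A gives 5>3; P2→P gives 7>6; P3→Z gives 7>1]
(B,R,Z): not NE [P1→C gives 9>3]
(C,P,X): not NE [P3→Z gives 9>6]
(C,P,Y): not NE [P1→A gives 9>0; P2→R gives 7>6; P3→Z gives 9>0]
(C,P,Z): not NE [P1→B gives 7>1; P2→Q gives 9>2]
(C,Q,X): not NE [P1→A gives 5>1; P2→P gives 2>0]
(C,Q,Y): not NE [P1→B gives 8>2; P2→R gives 7>2; P3→X gives 8>4]
(C,Q,Z): not NE [P1→B gives 8>5; P3→X gives 8>0]
(C,R,X): not NE [P1→A gives 7>6; P2→P gives 2>0]
(C,R,Y): not NE [P1→A gives 5>1; P3→X gives 9>2]
(C,R,Z): not NE [P2→Q gives 9>1; P3→X gives 9>5]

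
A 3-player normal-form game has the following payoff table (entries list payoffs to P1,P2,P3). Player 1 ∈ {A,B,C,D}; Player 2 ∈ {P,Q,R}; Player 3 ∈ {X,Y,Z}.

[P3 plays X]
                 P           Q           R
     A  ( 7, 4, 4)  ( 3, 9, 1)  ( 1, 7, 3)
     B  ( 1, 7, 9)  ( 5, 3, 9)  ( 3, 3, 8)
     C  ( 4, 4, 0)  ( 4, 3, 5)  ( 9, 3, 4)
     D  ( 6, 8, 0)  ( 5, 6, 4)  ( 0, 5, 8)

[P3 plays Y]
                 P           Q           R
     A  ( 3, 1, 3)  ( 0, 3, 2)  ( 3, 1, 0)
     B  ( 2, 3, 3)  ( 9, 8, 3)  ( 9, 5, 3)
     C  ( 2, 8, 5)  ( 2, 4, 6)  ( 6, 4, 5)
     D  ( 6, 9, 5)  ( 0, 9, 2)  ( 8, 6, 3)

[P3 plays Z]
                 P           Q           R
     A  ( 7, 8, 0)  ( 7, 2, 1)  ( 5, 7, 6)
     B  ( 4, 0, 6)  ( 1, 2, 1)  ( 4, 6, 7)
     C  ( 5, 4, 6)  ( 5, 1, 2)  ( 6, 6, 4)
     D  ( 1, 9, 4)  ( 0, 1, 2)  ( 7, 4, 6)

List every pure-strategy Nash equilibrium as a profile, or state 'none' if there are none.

(A,P,X): not NE [P2→Q gives 9>4]
(A,P,Y): not NE [P1→D gives 6>3; P2→Q gives 3>1; P3→X gives 4>3]
(A,P,Z): not NE [P3→X gives 4>0]
(A,Q,X): not NE [P1→D gives 5>3; P3→Y gives 2>1]
(A,Q,Y): not NE [P1→B gives 9>0]
(A,Q,Z): not NE [P2→P gives 8>2; P3→Y gives 2>1]
(A,R,X): not NE [P1→C gives 9>1; P2→Q gives 9>7; P3→Z gives 6>3]
(A,R,Y): not NE [P1→B gives 9>3; P2→Q gives 3>1; P3→Z gives 6>0]
(A,R,Z): not NE [P1→D gives 7>5; P2→P gives 8>7]
(B,P,X): not NE [P1→A gives 7>1]
(B,P,Y): not NE [P1→D gives 6>2; P2→Q gives 8>3; P3→X gives 9>3]
(B,P,Z): not NE [P1→A gives 7>4; P2→R gives 6>0; P3→X gives 9>6]
(B,Q,X): not NE [P2→P gives 7>3]
(B,Q,Y): not NE [P3→X gives 9>3]
(B,Q,Z): not NE [P1→A gives 7>1; P2→R gives 6>2; P3→X gives 9>1]
(B,R,X): not NE [P1→C gives 9>3; P2→P gives 7>3]
(B,R,Y): not NE [P2→Q gives 8>5; P3→X gives 8>3]
(B,R,Z): not NE [P1→D gives 7>4; P3→X gives 8>7]
(C,P,X): not NE [P1→A gives 7>4; P3→Z gives 6>0]
(C,P,Y): not NE [P1→D gives 6>2; P3→Z gives 6>5]
(C,P,Z): not NE [P1→A gives 7>5; P2→R gives 6>4]
(C,Q,X): not NE [P1→D gives 5>4; P2→P gives 4>3; P3→Y gives 6>5]
(C,Q,Y): not NE [P1→B gives 9>2; P2→P gives 8>4]
(C,Q,Z): not NE [P1→A gives 7>5; P2→R gives 6>1; P3→Y gives 6>2]
(C,R,X): not NE [P2→P gives 4>3; P3→Y gives 5>4]
(C,R,Y): not NE [P1→B gives 9>6; P2→P gives 8>4]
(C,R,Z): not NE [P1→D gives 7>6; P3→Y gives 5>4]
(D,P,X): not NE [P1→A gives 7>6; P3→Y gives 5>0]
(D,P,Y): NE
(D,P,Z): not NE [P1→A gives 7>1; P3→Y gives 5>4]
(D,Q,X): not NE [P2→P gives 8>6]
(D,Q,Y): not NE [P1→B gives 9>0; P3→X gives 4>2]
(D,Q,Z): not NE [P1→A gives 7>0; P2→P gives 9>1; P3→X gives 4>2]
(D,R,X): not NE [P1→C gives 9>0; P2→P gives 8>5]
(D,R,Y): not NE [P1→B gives 9>8; P2→Q gives 9>6; P3→X gives 8>3]
(D,R,Z): not NE [P2→P gives 9>4; P3→X gives 8>6]

Nash profiles: (D,P,Y)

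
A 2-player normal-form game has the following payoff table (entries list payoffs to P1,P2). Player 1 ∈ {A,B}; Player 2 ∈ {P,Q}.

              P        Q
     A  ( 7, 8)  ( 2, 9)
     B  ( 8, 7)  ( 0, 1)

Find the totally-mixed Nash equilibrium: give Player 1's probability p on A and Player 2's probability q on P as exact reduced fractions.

(p,q) = (6/7, 2/3)

P1 indiff ⇒ q·7+(1-q)·2 = q·8+(1-q)·0 ⇒ q(-1) = (1-q)(-2) ⇒ q = 2/3
P2 indiff ⇒ p·8+(1-p)·7 = p·9+(1-p)·1 ⇒ p(-1) = (1-p)(-6) ⇒ p = 6/7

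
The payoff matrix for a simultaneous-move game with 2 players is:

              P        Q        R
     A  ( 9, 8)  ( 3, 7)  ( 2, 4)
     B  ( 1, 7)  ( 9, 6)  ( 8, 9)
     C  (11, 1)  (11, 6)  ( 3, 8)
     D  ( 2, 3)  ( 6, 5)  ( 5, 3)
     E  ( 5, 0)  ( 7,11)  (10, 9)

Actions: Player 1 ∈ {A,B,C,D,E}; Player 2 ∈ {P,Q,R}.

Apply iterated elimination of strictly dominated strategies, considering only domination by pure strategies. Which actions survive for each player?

P1 drop A (C beats it: P:11>9 Q:11>3 R:3>2)
P1 drop D (E beats it: P:5>2 Q:7>6 R:10>5)
P2 drop P (R beats it: B:9>7 C:8>1 E:9>0)
P1→{B,C,E} P2→{Q,R}

IESDS → P1:{B,C,E} P2:{Q,R}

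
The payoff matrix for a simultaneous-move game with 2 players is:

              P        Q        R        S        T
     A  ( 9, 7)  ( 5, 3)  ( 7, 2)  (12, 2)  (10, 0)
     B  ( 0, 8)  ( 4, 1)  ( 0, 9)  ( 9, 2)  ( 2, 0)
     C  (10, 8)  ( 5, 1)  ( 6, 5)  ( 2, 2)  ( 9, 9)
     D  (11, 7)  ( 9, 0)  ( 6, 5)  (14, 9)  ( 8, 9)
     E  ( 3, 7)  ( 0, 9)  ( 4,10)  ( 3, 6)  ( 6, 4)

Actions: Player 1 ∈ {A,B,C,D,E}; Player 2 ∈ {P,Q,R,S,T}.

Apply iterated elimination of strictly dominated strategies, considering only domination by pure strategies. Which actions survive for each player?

IESDS → P1:{A,C,D} P2:{P,S,T}

P1 drop B (A beats it: P:9>0 Q:5>4 R:7>0 S:12>9 T:10>2)
P1 drop E (A beats it: P:9>3 Q:5>0 R:7>4 S:12>3 T:10>6)
P2 drop Q (P beats it: A:7>3 C:8>1 D:7>0)
P2 drop R (P beats it: A:7>2 C:8>5 D:7>5)
P1→{A,C,D} P2→{P,S,T}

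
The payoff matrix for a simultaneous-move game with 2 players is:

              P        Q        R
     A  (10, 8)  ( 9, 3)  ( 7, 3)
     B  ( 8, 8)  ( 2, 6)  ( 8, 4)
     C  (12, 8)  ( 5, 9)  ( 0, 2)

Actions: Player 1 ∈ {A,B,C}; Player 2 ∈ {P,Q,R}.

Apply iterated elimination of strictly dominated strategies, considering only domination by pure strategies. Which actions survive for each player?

P2 drop R (P beats it: A:8>3 B:8>4 C:8>2)
P1 drop B (A beats it: P:10>8 Q:9>2)
P1→{A,C} P2→{P,Q}

Survivors P1:{A,C} P2:{P,Q}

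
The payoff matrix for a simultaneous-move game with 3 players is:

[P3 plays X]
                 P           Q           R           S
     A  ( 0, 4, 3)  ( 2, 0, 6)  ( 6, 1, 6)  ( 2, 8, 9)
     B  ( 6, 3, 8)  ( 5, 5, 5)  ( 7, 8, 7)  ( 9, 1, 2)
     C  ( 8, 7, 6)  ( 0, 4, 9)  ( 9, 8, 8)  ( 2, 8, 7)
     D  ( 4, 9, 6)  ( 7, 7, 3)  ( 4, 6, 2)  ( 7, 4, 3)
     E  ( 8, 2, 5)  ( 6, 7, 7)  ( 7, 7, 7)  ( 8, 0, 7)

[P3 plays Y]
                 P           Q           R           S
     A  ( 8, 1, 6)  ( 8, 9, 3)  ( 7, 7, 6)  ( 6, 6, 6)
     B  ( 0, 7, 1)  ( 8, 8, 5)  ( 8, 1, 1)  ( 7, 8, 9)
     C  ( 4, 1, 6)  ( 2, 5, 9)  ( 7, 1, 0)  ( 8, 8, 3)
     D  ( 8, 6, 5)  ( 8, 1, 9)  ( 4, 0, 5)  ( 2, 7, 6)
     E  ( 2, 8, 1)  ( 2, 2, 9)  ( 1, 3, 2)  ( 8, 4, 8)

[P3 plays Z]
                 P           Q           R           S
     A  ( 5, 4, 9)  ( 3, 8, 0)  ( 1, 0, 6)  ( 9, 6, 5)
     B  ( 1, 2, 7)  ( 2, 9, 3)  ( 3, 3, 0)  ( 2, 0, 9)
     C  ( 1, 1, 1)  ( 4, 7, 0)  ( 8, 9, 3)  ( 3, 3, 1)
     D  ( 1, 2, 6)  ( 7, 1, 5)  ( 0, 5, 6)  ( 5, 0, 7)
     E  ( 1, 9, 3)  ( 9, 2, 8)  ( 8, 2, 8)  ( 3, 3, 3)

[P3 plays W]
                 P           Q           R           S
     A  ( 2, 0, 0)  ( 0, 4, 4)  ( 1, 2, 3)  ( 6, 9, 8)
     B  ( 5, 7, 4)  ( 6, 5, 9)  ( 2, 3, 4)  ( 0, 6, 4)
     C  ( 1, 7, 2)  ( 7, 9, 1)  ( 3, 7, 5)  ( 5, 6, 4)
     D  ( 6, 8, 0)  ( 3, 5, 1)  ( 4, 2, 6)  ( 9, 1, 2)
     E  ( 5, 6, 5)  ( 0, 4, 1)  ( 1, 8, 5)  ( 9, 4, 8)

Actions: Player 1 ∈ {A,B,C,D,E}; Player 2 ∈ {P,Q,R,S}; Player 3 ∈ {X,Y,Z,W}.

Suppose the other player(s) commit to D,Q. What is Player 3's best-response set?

u_3(X vs D,Q) = 3
u_3(Y vs D,Q) = 9
u_3(Z vs D,Q) = 5
u_3(W vs D,Q) = 1
max payoff 9 at {Y}

P3 best: {Y}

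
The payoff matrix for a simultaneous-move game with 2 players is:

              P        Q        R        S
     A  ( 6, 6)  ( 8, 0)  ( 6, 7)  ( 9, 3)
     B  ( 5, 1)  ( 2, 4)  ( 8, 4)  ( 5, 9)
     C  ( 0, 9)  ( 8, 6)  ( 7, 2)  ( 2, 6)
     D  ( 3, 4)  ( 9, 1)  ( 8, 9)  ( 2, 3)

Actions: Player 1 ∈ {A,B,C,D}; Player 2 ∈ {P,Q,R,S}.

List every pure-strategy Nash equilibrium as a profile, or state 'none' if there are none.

(A,P): not NE [P2→R gives 7>6]
(A,Q): not NE [P1→D gives 9>8; P2→R gives 7>0]
(A,R): not NE [P1→D gives 8>6]
(A,S): not NE [P2→R gives 7>3]
(B,P): not NE [P1→A gives 6>5; P2→S gives 9>1]
(B,Q): not NE [P1→D gives 9>2; P2→S gives 9>4]
(B,R): not NE [P2→S gives 9>4]
(B,S): not NE [P1→A gives 9>5]
(C,P): not NE [P1→A gives 6>0]
(C,Q): not NE [P1→D gives 9>8; P2→P gives 9>6]
(C,R): not NE [P1→D gives 8>7; P2→P gives 9>2]
(C,S): not NE [P1→A gives 9>2; P2→P gives 9>6]
(D,P): not NE [P1→A gives 6>3; P2→R gives 9>4]
(D,Q): not NE [P2→R gives 9>1]
(D,R): NE
(D,S): not NE [P1→A gives 9>2; P2→R gives 9>3]

PSNE = {(D,R)}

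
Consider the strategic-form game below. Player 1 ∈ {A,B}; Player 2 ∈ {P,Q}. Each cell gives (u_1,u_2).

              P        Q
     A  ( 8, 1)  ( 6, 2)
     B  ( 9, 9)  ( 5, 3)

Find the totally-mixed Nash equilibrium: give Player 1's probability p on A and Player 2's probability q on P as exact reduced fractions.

(p,q) = (6/7, 1/2)

P1 indiff ⇒ q·8+(1-q)·6 = q·9+(1-q)·5 ⇒ q(-1) = (1-q)(-1) ⇒ q = 1/2
P2 indiff ⇒ p·1+(1-p)·9 = p·2+(1-p)·3 ⇒ p(-1) = (1-p)(-6) ⇒ p = 6/7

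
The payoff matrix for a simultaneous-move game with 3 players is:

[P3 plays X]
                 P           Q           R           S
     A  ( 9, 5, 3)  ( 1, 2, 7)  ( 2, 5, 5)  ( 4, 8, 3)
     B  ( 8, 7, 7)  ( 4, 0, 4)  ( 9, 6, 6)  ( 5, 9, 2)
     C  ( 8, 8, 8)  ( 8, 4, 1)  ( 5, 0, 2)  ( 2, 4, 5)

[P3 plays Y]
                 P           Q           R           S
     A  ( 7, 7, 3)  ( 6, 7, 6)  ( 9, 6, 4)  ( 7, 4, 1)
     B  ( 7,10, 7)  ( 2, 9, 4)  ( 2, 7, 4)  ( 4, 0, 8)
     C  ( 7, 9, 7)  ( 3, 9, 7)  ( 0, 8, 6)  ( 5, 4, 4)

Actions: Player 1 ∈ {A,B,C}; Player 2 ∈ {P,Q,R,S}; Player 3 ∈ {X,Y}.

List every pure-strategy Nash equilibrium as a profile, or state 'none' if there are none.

(A,P,X): not NE [P2→S gives 8>5]
(A,P,Y): NE
(A,Q,X): not NE [P1→C gives 8>1; P2→S gives 8>2]
(A,Q,Y): not NE [P3→X gives 7>6]
(A,R,X): not NE [P1→B gives 9>2; P2→S gives 8>5]
(A,R,Y): not NE [P2→Q gives 7>6; P3→X gives 5>4]
(A,S,X): not NE [P1→B gives 5>4]
(A,S,Y): not NE [P2→Q gives 7>4; P3→X gives 3>1]
(B,P,X): not NE [P1→A gives 9>8; P2→S gives 9>7]
(B,P,Y): NE
(B,Q,X): not NE [P1→C gives 8>4; P2→S gives 9>0]
(B,Q,Y): not NE [P1→A gives 6>2; P2→P gives 10>9]
(B,R,X): not NE [P2→S gives 9>6]
(B,R,Y): not NE [P1→A gives 9>2; P2→P gives 10>7; P3→X gives 6>4]
(B,S,X): not NE [P3→Y gives 8>2]
(B,S,Y): not NE [P1→A gives 7>4; P2→P gives 10>0]
(C,P,X): not NE [P1→A gives 9>8]
(C,P,Y): not NE [P3→X gives 8>7]
(C,Q,X): not NE [P2→P gives 8>4; P3→Y gives 7>1]
(C,Q,Y): not NE [P1→A gives 6>3]
(C,R,X): not NE [P1→B gives 9>5; P2→P gives 8>0; P3→Y gives 6>2]
(C,R,Y): not NE [P1→A gives 9>0; P2→Q gives 9>8]
(C,S,X): not NE [P1→B gives 5>2; P2→P gives 8>4]
(C,S,Y): not NE [P1→A gives 7>5; P2→Q gives 9>4; P3→X gives 5>4]

Nash profiles: (A,P,Y), (B,P,Y)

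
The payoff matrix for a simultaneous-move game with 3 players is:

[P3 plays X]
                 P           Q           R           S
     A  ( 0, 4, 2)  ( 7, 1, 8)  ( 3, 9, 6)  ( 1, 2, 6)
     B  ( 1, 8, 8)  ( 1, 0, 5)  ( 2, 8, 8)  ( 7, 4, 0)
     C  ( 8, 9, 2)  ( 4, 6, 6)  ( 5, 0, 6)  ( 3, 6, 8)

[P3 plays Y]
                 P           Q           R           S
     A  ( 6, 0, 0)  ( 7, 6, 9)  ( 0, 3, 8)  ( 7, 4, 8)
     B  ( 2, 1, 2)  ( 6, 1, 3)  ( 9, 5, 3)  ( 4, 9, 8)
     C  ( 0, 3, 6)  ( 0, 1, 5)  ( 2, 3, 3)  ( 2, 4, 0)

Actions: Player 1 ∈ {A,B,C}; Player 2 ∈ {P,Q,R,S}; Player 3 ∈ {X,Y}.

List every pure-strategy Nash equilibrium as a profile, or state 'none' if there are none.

PSNE = {(A,Q,Y)}

(A,P,X): not NE [P1→C gives 8>0; P2→R gives 9>4]
(A,P,Y): not NE [P2→Q gives 6>0; P3→X gives 2>0]
(A,Q,X): not NE [P2→R gives 9>1; P3→Y gives 9>8]
(A,Q,Y): NE
(A,R,X): not NE [P1→C gives 5>3; P3→Y gives 8>6]
(A,R,Y): not NE [P1→B gives 9>0; P2→Q gives 6>3]
(A,S,X): not NE [P1→B gives 7>1; P2→R gives 9>2; P3→Y gives 8>6]
(A,S,Y): not NE [P2→Q gives 6>4]
(B,P,X): not NE [P1→C gives 8>1]
(B,P,Y): not NE [P1→A gives 6>2; P2→S gives 9>1; P3→X gives 8>2]
(B,Q,X): not NE [P1→A gives 7>1; P2→R gives 8>0]
(B,Q,Y): not NE [P1→A gives 7>6; P2→S gives 9>1; P3→X gives 5>3]
(B,R,X): not NE [P1→C gives 5>2]
(B,R,Y): not NE [P2→S gives 9>5; P3→X gives 8>3]
(B,S,X): not NE [P2→R gives 8>4; P3→Y gives 8>0]
(B,S,Y): not NE [P1→A gives 7>4]
(C,P,X): not NE [P3→Y gives 6>2]
(C,P,Y): not NE [P1→A gives 6>0; P2→S gives 4>3]
(C,Q,X): not NE [P1→A gives 7>4; P2→P gives 9>6]
(C,Q,Y): not NE [P1→A gives 7>0; P2→S gives 4>1; P3→X gives 6>5]
(C,R,X): not NE [P2→P gives 9>0]
(C,R,Y): not NE [P1→B gives 9>2; P2→S gives 4>3; P3→X gives 6>3]
(C,S,X): not NE [P1→B gives 7>3; P2→P gives 9>6]
(C,S,Y): not NE [P1→A gives 7>2; P3→X gives 8>0]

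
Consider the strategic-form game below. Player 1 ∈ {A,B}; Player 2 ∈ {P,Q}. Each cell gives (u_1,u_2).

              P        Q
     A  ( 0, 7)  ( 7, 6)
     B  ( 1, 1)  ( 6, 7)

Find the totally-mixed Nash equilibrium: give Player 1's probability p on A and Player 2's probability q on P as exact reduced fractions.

(p,q) = (6/7, 1/2)

P1 indiff ⇒ q·0+(1-q)·7 = q·1+(1-q)·6 ⇒ q(-1) = (1-q)(-1) ⇒ q = 1/2
P2 indiff ⇒ p·7+(1-p)·1 = p·6+(1-p)·7 ⇒ p(1) = (1-p)(6) ⇒ p = 6/7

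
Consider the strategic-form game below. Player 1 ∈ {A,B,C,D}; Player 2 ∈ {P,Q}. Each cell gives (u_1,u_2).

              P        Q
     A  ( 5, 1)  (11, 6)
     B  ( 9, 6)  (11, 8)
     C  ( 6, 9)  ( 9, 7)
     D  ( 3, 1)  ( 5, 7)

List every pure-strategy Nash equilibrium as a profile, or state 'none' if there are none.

(A,P): not NE [P1→B gives 9>5; P2→Q gives 6>1]
(A,Q): NE
(B,P): not NE [P2→Q gives 8>6]
(B,Q): NE
(C,P): not NE [P1→B gives 9>6]
(C,Q): not NE [P1→B gives 11>9; P2→P gives 9>7]
(D,P): not NE [P1→B gives 9>3; P2→Q gives 7>1]
(D,Q): not NE [P1→B gives 11>5]

NE set: (A,Q), (B,Q)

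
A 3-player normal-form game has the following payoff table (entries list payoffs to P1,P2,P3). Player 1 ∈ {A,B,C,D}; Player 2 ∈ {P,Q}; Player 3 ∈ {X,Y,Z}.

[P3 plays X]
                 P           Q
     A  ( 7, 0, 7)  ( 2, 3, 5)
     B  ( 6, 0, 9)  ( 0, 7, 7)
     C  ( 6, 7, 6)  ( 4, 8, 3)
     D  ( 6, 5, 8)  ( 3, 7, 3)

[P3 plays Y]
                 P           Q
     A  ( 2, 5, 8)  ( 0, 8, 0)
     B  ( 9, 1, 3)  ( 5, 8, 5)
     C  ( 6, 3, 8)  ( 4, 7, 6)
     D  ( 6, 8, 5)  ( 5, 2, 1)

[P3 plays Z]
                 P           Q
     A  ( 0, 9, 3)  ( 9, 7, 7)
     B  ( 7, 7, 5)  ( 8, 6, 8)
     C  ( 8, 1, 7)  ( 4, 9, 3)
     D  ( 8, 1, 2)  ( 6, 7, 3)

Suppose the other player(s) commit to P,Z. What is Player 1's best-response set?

P1 best: {C,D}

u_1(A vs P,Z) = 0
u_1(B vs P,Z) = 7
u_1(C vs P,Z) = 8
u_1(D vs P,Z) = 8
max payoff 8 at {C,D}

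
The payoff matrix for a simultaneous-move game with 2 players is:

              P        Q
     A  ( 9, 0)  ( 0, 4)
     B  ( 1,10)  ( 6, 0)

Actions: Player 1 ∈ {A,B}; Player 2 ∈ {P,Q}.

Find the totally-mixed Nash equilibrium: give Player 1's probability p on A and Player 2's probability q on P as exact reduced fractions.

P1 indiff ⇒ q·9+(1-q)·0 = q·1+(1-q)·6 ⇒ q(8) = (1-q)(6) ⇒ q = 3/7
P2 indiff ⇒ p·0+(1-p)·10 = p·4+(1-p)·0 ⇒ p(-4) = (1-p)(-10) ⇒ p = 5/7

(p,q) = (5/7, 3/7)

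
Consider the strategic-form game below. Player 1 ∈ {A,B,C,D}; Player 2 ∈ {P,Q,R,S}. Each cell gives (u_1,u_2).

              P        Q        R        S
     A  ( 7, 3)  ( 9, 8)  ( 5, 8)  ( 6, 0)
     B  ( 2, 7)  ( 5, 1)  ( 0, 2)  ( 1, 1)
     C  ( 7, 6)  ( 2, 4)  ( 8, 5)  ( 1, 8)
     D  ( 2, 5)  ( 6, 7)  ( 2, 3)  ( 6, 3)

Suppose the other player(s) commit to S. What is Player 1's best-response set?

u_1(A vs S) = 6
u_1(B vs S) = 1
u_1(C vs S) = 1
u_1(D vs S) = 6
max payoff 6 at {A,D}

P1 best: {A,D}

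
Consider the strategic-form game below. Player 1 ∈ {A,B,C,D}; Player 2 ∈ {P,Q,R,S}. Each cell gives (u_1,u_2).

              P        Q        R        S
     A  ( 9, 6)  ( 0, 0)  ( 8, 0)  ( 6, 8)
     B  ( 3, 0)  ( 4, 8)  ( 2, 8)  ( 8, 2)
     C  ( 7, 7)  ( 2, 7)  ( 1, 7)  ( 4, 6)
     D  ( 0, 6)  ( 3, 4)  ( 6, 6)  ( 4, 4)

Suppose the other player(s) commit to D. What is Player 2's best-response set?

u_2(P vs D) = 6
u_2(Q vs D) = 4
u_2(R vs D) = 6
u_2(S vs D) = 4
max payoff 6 at {P,R}

P2 best: {P,R}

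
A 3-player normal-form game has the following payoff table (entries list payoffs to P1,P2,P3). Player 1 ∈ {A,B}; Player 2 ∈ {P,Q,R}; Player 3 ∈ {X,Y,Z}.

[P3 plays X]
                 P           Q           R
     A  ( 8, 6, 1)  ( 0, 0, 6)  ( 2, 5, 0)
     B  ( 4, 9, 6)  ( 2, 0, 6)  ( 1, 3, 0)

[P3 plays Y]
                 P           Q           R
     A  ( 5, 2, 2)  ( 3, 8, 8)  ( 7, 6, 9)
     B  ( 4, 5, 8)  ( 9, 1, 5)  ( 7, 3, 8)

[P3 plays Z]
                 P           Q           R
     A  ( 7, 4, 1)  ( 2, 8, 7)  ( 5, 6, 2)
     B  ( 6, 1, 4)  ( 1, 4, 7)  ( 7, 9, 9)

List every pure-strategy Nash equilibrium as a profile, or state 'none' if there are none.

Nash profiles: (B,R,Z)

(A,P,X): not NE [P3→Y gives 2>1]
(A,P,Y): not NE [P2→Q gives 8>2]
(A,P,Z): not NE [P2→Q gives 8>4; P3→Y gives 2>1]
(A,Q,X): not NE [P1→B gives 2>0; P2→P gives 6>0; P3→Y gives 8>6]
(A,Q,Y): not NE [P1→B gives 9>3]
(A,Q,Z): not NE [P3→Y gives 8>7]
(A,R,X): not NE [P2→P gives 6>5; P3→Y gives 9>0]
(A,R,Y): not NE [P2→Q gives 8>6]
(A,R,Z): not NE [P1→B gives 7>5; P2→Q gives 8>6; P3→Y gives 9>2]
(B,P,X): not NE [P1→A gives 8>4; P3→Y gives 8>6]
(B,P,Y): not NE [P1→A gives 5>4]
(B,P,Z): not NE [P1→A gives 7>6; P2→R gives 9>1; P3→Y gives 8>4]
(B,Q,X): not NE [P2→P gives 9>0; P3→Z gives 7>6]
(B,Q,Y): not NE [P2→P gives 5>1; P3→Z gives 7>5]
(B,Q,Z): not NE [P1→A gives 2>1; P2→R gives 9>4]
(B,R,X): not NE [P1→A gives 2>1; P2→P gives 9>3; P3→Z gives 9>0]
(B,R,Y): not NE [P2→P gives 5>3; P3→Z gives 9>8]
(B,R,Z): NE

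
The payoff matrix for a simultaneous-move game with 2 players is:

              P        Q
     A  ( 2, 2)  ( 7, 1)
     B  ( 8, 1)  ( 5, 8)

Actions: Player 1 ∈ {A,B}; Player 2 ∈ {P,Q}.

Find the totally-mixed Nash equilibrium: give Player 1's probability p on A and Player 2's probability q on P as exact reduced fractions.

P1 mixes 7/8 on A; P2 mixes 1/4 on P

P1 indiff ⇒ q·2+(1-q)·7 = q·8+(1-q)·5 ⇒ q(-6) = (1-q)(-2) ⇒ q = 1/4
P2 indiff ⇒ p·2+(1-p)·1 = p·1+(1-p)·8 ⇒ p(1) = (1-p)(7) ⇒ p = 7/8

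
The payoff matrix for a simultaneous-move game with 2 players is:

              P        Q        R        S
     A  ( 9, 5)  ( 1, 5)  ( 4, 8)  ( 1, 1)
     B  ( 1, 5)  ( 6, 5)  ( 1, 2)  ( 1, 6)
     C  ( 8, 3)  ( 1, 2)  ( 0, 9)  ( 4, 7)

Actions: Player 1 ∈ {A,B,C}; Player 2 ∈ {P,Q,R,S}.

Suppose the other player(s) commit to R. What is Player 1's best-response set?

u_1(A vs R) = 4
u_1(B vs R) = 1
u_1(C vs R) = 0
max payoff 4 at {A}

P1 best: {A}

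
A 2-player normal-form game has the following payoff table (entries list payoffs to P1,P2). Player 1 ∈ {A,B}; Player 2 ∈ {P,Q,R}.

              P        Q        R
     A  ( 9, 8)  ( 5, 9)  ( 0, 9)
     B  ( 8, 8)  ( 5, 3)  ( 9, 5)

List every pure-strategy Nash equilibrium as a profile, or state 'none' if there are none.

(A,P): not NE [P2→R gives 9>8]
(A,Q): NE
(A,R): not NE [P1→B gives 9>0]
(B,P): not NE [P1→A gives 9>8]
(B,Q): not NE [P2→P gives 8>3]
(B,R): not NE [P2→P gives 8>5]

Nash profiles: (A,Q)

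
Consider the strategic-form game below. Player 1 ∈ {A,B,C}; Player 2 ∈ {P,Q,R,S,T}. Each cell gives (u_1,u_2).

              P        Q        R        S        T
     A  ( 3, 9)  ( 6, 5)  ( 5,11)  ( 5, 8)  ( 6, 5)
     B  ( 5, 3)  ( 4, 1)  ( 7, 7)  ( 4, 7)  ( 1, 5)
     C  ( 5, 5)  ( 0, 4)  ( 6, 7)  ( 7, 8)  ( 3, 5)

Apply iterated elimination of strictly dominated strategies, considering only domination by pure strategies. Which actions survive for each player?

IESDS → P1:{B,C} P2:{R,S}

P2 drop P (R beats it: A:11>9 B:7>3 C:7>5)
P2 drop Q (R beats it: A:11>5 B:7>1 C:7>4)
P2 drop T (R beats it: A:11>5 B:7>5 C:7>5)
P1 drop A (C beats it: R:6>5 S:7>5)
P1→{B,C} P2→{R,S}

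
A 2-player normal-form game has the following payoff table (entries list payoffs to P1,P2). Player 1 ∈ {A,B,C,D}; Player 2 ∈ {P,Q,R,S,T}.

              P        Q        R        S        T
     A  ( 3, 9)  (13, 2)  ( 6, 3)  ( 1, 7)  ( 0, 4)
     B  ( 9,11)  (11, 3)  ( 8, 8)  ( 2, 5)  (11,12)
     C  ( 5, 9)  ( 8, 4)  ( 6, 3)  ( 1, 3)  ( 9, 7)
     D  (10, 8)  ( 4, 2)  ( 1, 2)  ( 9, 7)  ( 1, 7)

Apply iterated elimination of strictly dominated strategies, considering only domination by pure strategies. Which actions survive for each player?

P1 drop C (B beats it: P:9>5 Q:11>8 R:8>6 S:2>1 T:11>9)
P2 drop Q (P beats it: A:9>2 B:11>3 D:8>2)
P1 drop A (B beats it: P:9>3 R:8>6 S:2>1 T:11>0)
P2 drop R (P beats it: B:11>8 D:8>2)
P2 drop S (P beats it: B:11>5 D:8>7)
P1→{B,D} P2→{P,T}

IESDS → P1:{B,D} P2:{P,T}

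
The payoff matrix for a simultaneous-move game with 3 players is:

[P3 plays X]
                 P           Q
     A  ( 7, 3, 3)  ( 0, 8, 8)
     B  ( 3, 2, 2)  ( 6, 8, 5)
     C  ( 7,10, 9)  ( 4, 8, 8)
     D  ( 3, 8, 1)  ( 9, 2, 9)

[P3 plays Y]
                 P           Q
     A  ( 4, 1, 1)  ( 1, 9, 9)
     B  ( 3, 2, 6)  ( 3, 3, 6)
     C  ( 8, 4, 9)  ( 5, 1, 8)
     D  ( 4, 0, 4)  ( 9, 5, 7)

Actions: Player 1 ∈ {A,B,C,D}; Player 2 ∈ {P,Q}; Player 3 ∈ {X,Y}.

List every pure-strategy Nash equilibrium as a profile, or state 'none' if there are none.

NE set: (C,P,X), (C,P,Y)

(A,P,X): not NE [P2→Q gives 8>3]
(A,P,Y): not NE [P1→C gives 8>4; P2→Q gives 9>1; P3→X gives 3>1]
(A,Q,X): not NE [P1→D gives 9>0; P3→Y gives 9>8]
(A,Q,Y): not NE [P1→D gives 9>1]
(B,P,X): not NE [P1→C gives 7>3; P2→Q gives 8>2; P3→Y gives 6>2]
(B,P,Y): not NE [P1→C gives 8>3; P2→Q gives 3>2]
(B,Q,X): not NE [P1→D gives 9>6; P3→Y gives 6>5]
(B,Q,Y): not NE [P1→D gives 9>3]
(C,P,X): NE
(C,P,Y): NE
(C,Q,X): not NE [P1→D gives 9>4; P2→P gives 10>8]
(C,Q,Y): not NE [P1→D gives 9>5; P2→P gives 4>1]
(D,P,X): not NE [P1→C gives 7>3; P3→Y gives 4>1]
(D,P,Y): not NE [P1→C gives 8>4; P2→Q gives 5>0]
(D,Q,X): not NE [P2→P gives 8>2]
(D,Q,Y): not NE [P3→X gives 9>7]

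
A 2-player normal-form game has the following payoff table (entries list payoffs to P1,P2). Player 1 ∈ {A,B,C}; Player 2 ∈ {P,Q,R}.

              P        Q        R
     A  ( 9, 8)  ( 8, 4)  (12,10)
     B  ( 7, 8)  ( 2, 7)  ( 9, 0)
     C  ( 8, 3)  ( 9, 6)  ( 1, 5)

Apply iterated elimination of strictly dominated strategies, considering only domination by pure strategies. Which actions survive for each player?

P1 drop B (A beats it: P:9>7 Q:8>2 R:12>9)
P2 drop P (R beats it: A:10>8 C:5>3)
P1→{A,C} P2→{Q,R}

Survivors P1:{A,C} P2:{Q,R}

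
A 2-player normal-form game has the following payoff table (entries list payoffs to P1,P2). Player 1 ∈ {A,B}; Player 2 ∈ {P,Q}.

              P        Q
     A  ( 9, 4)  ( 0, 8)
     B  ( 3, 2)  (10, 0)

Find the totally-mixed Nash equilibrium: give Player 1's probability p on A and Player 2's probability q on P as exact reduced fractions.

P1 indiff ⇒ q·9+(1-q)·0 = q·3+(1-q)·10 ⇒ q(6) = (1-q)(10) ⇒ q = 5/8
P2 indiff ⇒ p·4+(1-p)·2 = p·8+(1-p)·0 ⇒ p(-4) = (1-p)(-2) ⇒ p = 1/3

(p,q) = (1/3, 5/8)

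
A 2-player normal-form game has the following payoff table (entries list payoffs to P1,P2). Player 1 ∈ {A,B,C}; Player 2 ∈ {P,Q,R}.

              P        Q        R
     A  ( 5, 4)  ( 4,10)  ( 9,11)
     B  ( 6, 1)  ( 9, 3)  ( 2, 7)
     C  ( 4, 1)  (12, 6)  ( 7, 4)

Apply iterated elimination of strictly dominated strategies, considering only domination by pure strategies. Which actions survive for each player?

P2 drop P (Q beats it: A:10>4 B:3>1 C:6>1)
P1 drop B (C beats it: Q:12>9 R:7>2)
P1→{A,C} P2→{Q,R}

IESDS → P1:{A,C} P2:{Q,R}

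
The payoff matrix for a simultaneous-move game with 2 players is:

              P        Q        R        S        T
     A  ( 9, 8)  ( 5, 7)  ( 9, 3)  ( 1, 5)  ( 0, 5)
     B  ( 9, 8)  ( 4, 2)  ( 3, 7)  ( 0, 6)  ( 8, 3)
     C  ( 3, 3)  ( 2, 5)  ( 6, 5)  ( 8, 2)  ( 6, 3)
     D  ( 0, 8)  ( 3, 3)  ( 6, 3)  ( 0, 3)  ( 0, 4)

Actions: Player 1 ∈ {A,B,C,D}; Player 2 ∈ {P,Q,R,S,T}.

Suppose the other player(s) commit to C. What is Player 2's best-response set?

u_2(P vs C) = 3
u_2(Q vs C) = 5
u_2(R vs C) = 5
u_2(S vs C) = 2
u_2(T vs C) = 3
max payoff 5 at {Q,R}

BR_2 = {Q,R}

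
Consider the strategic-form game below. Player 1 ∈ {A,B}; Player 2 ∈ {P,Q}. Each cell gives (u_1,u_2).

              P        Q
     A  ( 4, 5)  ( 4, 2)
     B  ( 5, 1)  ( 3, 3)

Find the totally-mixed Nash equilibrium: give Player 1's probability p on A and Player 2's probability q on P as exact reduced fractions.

P1 indiff ⇒ q·4+(1-q)·4 = q·5+(1-q)·3 ⇒ q(-1) = (1-q)(-1) ⇒ q = 1/2
P2 indiff ⇒ p·5+(1-p)·1 = p·2+(1-p)·3 ⇒ p(3) = (1-p)(2) ⇒ p = 2/5

(p,q) = (2/5, 1/2)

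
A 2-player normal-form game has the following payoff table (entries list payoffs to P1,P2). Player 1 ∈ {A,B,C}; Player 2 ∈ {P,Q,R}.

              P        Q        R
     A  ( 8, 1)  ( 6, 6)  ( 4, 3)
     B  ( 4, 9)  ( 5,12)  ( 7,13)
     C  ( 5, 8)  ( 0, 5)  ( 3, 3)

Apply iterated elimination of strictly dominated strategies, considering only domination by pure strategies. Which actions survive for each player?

Survivors P1:{A,B} P2:{Q,R}

P1 drop C (A beats it: P:8>5 Q:6>0 R:4>3)
P2 drop P (Q beats it: A:6>1 B:12>9)
P1→{A,B} P2→{Q,R}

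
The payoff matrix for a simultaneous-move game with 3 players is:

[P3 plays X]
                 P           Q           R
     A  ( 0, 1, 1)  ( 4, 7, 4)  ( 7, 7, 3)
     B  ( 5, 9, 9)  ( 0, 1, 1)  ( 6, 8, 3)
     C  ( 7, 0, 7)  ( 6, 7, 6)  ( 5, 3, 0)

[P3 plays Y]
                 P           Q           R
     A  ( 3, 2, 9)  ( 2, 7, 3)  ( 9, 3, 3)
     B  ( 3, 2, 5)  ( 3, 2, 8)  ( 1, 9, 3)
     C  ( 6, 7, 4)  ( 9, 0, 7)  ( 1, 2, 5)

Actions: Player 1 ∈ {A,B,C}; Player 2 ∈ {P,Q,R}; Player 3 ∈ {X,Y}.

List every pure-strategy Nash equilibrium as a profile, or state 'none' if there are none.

(A,P,X): not NE [P1→C gives 7>0; P2→R gives 7>1; P3→Y gives 9>1]
(A,P,Y): not NE [P1→C gives 6>3; P2→Q gives 7>2]
(A,Q,X): not NE [P1→C gives 6>4]
(A,Q,Y): not NE [P1→C gives 9>2; P3→X gives 4>3]
(A,R,X): NE
(A,R,Y): not NE [P2→Q gives 7>3]
(B,P,X): not NE [P1→C gives 7>5]
(B,P,Y): not NE [P1→C gives 6>3; P2→R gives 9>2; P3→X gives 9>5]
(B,Q,X): not NE [P1→C gives 6>0; P2→P gives 9>1; P3→Y gives 8>1]
(B,Q,Y): not NE [P1→C gives 9>3; P2→R gives 9>2]
(B,R,X): not NE [P1→A gives 7>6; P2→P gives 9>8]
(B,R,Y): not NE [P1→A gives 9>1]
(C,P,X): not NE [P2→Q gives 7>0]
(C,P,Y): not NE [P3→X gives 7>4]
(C,Q,X): not NE [P3→Y gives 7>6]
(C,Q,Y): not NE [P2→P gives 7>0]
(C,R,X): not NE [P1→A gives 7>5; P2→Q gives 7>3; P3→Y gives 5>0]
(C,R,Y): not NE [P1→A gives 9>1; P2→P gives 7>2]

PSNE = {(A,R,X)}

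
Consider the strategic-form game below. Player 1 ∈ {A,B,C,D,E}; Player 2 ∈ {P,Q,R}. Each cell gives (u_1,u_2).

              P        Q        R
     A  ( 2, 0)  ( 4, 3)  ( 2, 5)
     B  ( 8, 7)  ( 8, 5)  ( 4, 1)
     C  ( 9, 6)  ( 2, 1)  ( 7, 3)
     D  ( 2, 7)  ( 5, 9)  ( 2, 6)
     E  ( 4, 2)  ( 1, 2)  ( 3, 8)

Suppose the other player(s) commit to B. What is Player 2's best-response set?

u_2(P vs B) = 7
u_2(Q vs B) = 5
u_2(R vs B) = 1
max payoff 7 at {P}

argmax u_2 = {P}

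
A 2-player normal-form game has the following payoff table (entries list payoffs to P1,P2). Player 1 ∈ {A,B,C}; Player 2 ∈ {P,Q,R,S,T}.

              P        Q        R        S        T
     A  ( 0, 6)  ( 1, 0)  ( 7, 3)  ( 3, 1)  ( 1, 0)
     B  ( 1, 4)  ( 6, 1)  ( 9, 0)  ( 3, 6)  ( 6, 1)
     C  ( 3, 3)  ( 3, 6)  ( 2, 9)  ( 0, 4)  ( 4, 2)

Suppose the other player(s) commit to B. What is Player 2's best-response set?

BR_2 = {S}

u_2(P vs B) = 4
u_2(Q vs B) = 1
u_2(R vs B) = 0
u_2(S vs B) = 6
u_2(T vs B) = 1
max payoff 6 at {S}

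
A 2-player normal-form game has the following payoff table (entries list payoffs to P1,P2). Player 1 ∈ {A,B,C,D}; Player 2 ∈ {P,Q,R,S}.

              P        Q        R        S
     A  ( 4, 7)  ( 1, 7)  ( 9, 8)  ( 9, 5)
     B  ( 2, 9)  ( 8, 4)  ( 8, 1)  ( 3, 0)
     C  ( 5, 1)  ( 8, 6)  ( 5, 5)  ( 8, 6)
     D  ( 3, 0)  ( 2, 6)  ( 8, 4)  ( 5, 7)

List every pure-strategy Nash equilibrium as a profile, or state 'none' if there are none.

(A,P): not NE [P1→C gives 5>4; P2→R gives 8>7]
(A,Q): not NE [P1→C gives 8>1; P2→R gives 8>7]
(A,R): NE
(A,S): not NE [P2→R gives 8>5]
(B,P): not NE [P1→C gives 5>2]
(B,Q): not NE [P2→P gives 9>4]
(B,R): not NE [P1→A gives 9>8; P2→P gives 9>1]
(B,S): not NE [P1→A gives 9>3; P2→P gives 9>0]
(C,P): not NE [P2→S gives 6>1]
(C,Q): NE
(C,R): not NE [P1→A gives 9>5; P2→S gives 6>5]
(C,S): not NE [P1→A gives 9>8]
(D,P): not NE [P1→C gives 5>3; P2→S gives 7>0]
(D,Q): not NE [P1→C gives 8>2; P2→S gives 7>6]
(D,R): not NE [P1→A gives 9>8; P2→S gives 7>4]
(D,S): not NE [P1→A gives 9>5]

PSNE = {(A,R), (C,Q)}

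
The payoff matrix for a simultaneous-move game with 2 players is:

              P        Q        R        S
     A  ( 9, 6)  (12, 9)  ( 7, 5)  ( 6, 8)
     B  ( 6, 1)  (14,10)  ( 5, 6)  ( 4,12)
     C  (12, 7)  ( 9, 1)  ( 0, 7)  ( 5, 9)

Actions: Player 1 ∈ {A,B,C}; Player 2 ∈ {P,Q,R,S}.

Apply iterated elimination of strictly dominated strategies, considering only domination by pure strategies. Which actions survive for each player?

IESDS → P1:{A,B} P2:{Q,S}

P2 drop P (S beats it: A:8>6 B:12>1 C:9>7)
P1 drop C (A beats it: Q:12>9 R:7>0 S:6>5)
P2 drop R (Q beats it: A:9>5 B:10>6)
P1→{A,B} P2→{Q,S}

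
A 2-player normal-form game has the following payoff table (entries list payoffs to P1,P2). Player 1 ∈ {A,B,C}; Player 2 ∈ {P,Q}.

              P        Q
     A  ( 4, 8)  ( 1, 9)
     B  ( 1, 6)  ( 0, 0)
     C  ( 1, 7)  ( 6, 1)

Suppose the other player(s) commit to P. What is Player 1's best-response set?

u_1(A vs P) = 4
u_1(B vs P) = 1
u_1(C vs P) = 1
max payoff 4 at {A}

BR_1 = {A}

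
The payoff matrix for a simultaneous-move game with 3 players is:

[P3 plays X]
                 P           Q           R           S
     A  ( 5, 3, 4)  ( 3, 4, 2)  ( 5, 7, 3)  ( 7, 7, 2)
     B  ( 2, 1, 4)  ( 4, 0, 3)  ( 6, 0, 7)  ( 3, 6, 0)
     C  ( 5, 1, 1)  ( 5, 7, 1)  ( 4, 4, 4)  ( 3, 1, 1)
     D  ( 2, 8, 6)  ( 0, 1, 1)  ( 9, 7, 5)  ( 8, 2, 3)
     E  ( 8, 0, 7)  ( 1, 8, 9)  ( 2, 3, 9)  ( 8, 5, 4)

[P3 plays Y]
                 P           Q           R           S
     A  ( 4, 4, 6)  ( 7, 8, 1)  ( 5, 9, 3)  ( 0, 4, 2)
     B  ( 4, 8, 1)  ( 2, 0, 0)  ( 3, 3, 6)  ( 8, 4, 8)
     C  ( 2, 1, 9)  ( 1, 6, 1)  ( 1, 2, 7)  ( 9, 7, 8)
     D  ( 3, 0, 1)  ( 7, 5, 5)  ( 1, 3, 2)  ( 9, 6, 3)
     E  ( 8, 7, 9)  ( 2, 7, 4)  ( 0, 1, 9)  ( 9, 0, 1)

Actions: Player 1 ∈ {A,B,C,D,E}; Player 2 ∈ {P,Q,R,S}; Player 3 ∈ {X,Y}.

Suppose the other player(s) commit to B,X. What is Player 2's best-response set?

u_2(P vs B,X) = 1
u_2(Q vs B,X) = 0
u_2(R vs B,X) = 0
u_2(S vs B,X) = 6
max payoff 6 at {S}

BR_2 = {S}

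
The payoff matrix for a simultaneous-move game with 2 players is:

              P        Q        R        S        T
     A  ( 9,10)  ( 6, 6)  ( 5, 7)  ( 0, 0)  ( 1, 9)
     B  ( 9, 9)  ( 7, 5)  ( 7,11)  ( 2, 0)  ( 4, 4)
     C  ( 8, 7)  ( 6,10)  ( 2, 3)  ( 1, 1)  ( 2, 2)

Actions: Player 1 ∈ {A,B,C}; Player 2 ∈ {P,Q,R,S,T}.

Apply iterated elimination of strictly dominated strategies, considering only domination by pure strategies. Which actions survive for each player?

P1 drop C (B beats it: P:9>8 Q:7>6 R:7>2 S:2>1 T:4>2)
P2 drop Q (P beats it: A:10>6 B:9>5)
P2 drop S (P beats it: A:10>0 B:9>0)
P2 drop T (P beats it: A:10>9 B:9>4)
P1→{A,B} P2→{P,R}

IESDS → P1:{A,B} P2:{P,R}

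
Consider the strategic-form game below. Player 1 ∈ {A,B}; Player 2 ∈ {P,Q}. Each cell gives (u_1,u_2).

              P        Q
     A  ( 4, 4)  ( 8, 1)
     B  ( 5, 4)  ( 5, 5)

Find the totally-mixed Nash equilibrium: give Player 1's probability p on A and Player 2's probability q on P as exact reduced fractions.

p=1/4, q=3/4

P1 indiff ⇒ q·4+(1-q)·8 = q·5+(1-q)·5 ⇒ q(-1) = (1-q)(-3) ⇒ q = 3/4
P2 indiff ⇒ p·4+(1-p)·4 = p·1+(1-p)·5 ⇒ p(3) = (1-p)(1) ⇒ p = 1/4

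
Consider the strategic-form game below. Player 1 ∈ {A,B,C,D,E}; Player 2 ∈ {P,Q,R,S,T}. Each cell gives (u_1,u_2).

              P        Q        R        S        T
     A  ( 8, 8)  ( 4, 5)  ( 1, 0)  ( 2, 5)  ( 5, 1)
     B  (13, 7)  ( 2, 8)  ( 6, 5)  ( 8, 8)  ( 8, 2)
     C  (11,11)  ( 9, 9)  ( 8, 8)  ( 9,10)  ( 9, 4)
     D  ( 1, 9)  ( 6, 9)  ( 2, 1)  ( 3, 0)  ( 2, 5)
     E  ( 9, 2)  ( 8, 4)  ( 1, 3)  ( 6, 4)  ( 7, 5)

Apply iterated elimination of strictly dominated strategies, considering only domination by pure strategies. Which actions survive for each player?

P1 drop A (C beats it: P:11>8 Q:9>4 R:8>1 S:9>2 T:9>5)
P1 drop D (C beats it: P:11>1 Q:9>6 R:8>2 S:9>3 T:9>2)
P1 drop E (C beats it: P:11>9 Q:9>8 R:8>1 S:9>6 T:9>7)
P2 drop R (P beats it: B:7>5 C:11>8)
P2 drop T (P beats it: B:7>2 C:11>4)
P1→{B,C} P2→{P,Q,S}

IESDS → P1:{B,C} P2:{P,Q,S}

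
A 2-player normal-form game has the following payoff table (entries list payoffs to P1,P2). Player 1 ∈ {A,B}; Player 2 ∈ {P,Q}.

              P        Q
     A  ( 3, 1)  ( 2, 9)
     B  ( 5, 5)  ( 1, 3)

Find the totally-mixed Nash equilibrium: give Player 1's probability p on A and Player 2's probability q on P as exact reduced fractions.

P1 indiff ⇒ q·3+(1-q)·2 = q·5+(1-q)·1 ⇒ q(-2) = (1-q)(-1) ⇒ q = 1/3
P2 indiff ⇒ p·1+(1-p)·5 = p·9+(1-p)·3 ⇒ p(-8) = (1-p)(-2) ⇒ p = 1/5

p=1/5, q=1/3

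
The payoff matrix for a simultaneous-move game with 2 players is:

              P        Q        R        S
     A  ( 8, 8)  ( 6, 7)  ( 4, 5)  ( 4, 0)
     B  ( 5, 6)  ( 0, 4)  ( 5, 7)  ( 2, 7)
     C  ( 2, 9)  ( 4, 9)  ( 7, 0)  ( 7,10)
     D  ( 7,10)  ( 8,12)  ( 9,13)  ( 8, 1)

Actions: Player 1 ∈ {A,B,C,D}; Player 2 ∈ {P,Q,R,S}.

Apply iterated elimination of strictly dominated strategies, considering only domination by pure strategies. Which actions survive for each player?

P1 drop B (D beats it: P:7>5 Q:8>0 R:9>5 S:8>2)
P1 drop C (D beats it: P:7>2 Q:8>4 R:9>7 S:8>7)
P2 drop S (P beats it: A:8>0 D:10>1)
P1→{A,D} P2→{P,Q,R}

Remaining: P1:{A,D} P2:{P,Q,R}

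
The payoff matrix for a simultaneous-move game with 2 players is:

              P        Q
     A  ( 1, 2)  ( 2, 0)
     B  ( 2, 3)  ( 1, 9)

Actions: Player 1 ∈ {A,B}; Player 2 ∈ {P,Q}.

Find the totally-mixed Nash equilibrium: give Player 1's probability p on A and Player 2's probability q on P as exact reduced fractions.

p=3/4, q=1/2

P1 indiff ⇒ q·1+(1-q)·2 = q·2+(1-q)·1 ⇒ q(-1) = (1-q)(-1) ⇒ q = 1/2
P2 indiff ⇒ p·2+(1-p)·3 = p·0+(1-p)·9 ⇒ p(2) = (1-p)(6) ⇒ p = 3/4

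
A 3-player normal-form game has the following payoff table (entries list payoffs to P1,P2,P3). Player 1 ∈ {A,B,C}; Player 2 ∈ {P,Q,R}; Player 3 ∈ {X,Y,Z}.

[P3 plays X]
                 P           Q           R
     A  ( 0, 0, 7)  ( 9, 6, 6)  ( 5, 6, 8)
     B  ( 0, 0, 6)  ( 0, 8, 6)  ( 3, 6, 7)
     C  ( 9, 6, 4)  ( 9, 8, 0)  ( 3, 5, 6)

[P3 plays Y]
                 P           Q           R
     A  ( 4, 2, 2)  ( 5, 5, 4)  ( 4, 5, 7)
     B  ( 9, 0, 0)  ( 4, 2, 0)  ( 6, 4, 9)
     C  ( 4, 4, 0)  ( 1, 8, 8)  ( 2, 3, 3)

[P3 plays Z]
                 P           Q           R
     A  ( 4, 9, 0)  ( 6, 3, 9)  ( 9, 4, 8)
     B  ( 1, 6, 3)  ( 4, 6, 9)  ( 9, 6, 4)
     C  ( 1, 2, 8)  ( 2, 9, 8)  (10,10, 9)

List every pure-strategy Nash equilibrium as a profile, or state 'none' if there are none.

PSNE = {(A,R,X), (B,R,Y), (C,R,Z)}

(A,P,X): not NE [P1→C gives 9>0; P2→R gives 6>0]
(A,P,Y): not NE [P1→B gives 9>4; P2→R gives 5>2; P3→X gives 7>2]
(A,P,Z): not NE [P3→X gives 7>0]
(A,Q,X): not NE [P3→Z gives 9>6]
(A,Q,Y): not NE [P3→Z gives 9>4]
(A,Q,Z): not NE [P2→P gives 9>3]
(A,R,X): NE
(A,R,Y): not NE [P1→B gives 6>4; P3→Z gives 8>7]
(A,R,Z): not NE [P1→C gives 10>9; P2→P gives 9>4]
(B,P,X): not NE [P1→C gives 9>0; P2→Q gives 8>0]
(B,P,Y): not NE [P2→R gives 4>0; P3→X gives 6>0]
(B,P,Z): not NE [P1→A gives 4>1; P3→X gives 6>3]
(B,Q,X): not NE [P1→C gives 9>0; P3→Z gives 9>6]
(B,Q,Y): not NE [P1→A gives 5>4; P2→R gives 4>2; P3→Z gives 9>0]
(B,Q,Z): not NE [P1→A gives 6>4]
(B,R,X): not NE [P1→A gives 5>3; P2→Q gives 8>6; P3→Y gives 9>7]
(B,R,Y): NE
(B,R,Z): not NE [P1→C gives 10>9; P3→Y gives 9>4]
(C,P,X): not NE [P2→Q gives 8>6; P3→Z gives 8>4]
(C,P,Y): not NE [P1→B gives 9>4; P2→Q gives 8>4; P3→Z gives 8>0]
(C,P,Z): not NE [P1→A gives 4>1; P2→R gives 10>2]
(C,Q,X): not NE [P3→Z gives 8>0]
(C,Q,Y): not NE [P1→A gives 5>1]
(C,Q,Z): not NE [P1→A gives 6>2; P2→R gives 10>9]
(C,R,X): not NE [P1→A gives 5>3; P2→Q gives 8>5; P3→Z gives 9>6]
(C,R,Y): not NE [P1→B gives 6>2; P2→Q gives 8>3; P3→Z gives 9>3]
(C,R,Z): NE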